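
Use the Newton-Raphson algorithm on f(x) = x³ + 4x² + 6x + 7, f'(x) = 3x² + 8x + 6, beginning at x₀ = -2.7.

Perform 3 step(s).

f(x) = x³ + 4x² + 6x + 7
f'(x) = 3x² + 8x + 6
x₀ = -2.7

Newton-Raphson formula: x_{n+1} = x_n - f(x_n)/f'(x_n)

Iteration 1:
  f(-2.700000) = 0.277000
  f'(-2.700000) = 6.270000
  x_1 = -2.700000 - 0.277000/6.270000 = -2.744179
Iteration 2:
  f(-2.744179) = -0.008088
  f'(-2.744179) = 6.638120
  x_2 = -2.744179 - (-0.008088)/6.638120 = -2.742960
Iteration 3:
  f(-2.742960) = -0.000006
  f'(-2.742960) = 6.627810
  x_3 = -2.742960 - (-0.000006)/6.627810 = -2.742959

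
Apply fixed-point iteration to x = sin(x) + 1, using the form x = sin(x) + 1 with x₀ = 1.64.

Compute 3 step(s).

Equation: x = sin(x) + 1
Fixed-point form: x = sin(x) + 1
x₀ = 1.64

x_1 = g(1.640000) = 1.997606
x_2 = g(1.997606) = 1.910291
x_3 = g(1.910291) = 1.942923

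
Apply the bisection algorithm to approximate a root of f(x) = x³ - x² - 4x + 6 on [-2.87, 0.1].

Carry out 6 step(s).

f(x) = x³ - x² - 4x + 6
Initial interval: [-2.87, 0.1]

Iteration 1:
  c_1 = (-2.870000 + 0.100000)/2 = -1.385000
  f(c_1) = f(-1.385000) = 6.965033
  f(a) × f(c) < 0, new interval: [-2.870000, -1.385000]
Iteration 2:
  c_2 = (-2.870000 + (-1.385000))/2 = -2.127500
  f(c_2) = f(-2.127500) = 0.354134
  f(a) × f(c) < 0, new interval: [-2.870000, -2.127500]
Iteration 3:
  c_3 = (-2.870000 + (-2.127500))/2 = -2.498750
  f(c_3) = f(-2.498750) = -5.850326
  f(a) × f(c) ≥ 0, new interval: [-2.498750, -2.127500]
Iteration 4:
  c_4 = (-2.498750 + (-2.127500))/2 = -2.313125
  f(c_4) = f(-2.313125) = -2.474532
  f(a) × f(c) ≥ 0, new interval: [-2.313125, -2.127500]
Iteration 5:
  c_5 = (-2.313125 + (-2.127500))/2 = -2.220313
  f(c_5) = f(-2.220313) = -0.994207
  f(a) × f(c) ≥ 0, new interval: [-2.220313, -2.127500]
Iteration 6:
  c_6 = (-2.220313 + (-2.127500))/2 = -2.173906
  f(c_6) = f(-2.173906) = -0.303838
  f(a) × f(c) ≥ 0, new interval: [-2.173906, -2.127500]

After 6 iteration(s), the approximation is c_6 = -2.173906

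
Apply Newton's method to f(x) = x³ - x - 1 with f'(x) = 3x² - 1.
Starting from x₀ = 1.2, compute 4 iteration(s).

f(x) = x³ - x - 1
f'(x) = 3x² - 1
x₀ = 1.2

Newton-Raphson formula: x_{n+1} = x_n - f(x_n)/f'(x_n)

Iteration 1:
  f(1.200000) = -0.472000
  f'(1.200000) = 3.320000
  x_1 = 1.200000 - (-0.472000)/3.320000 = 1.342169
Iteration 2:
  f(1.342169) = 0.075636
  f'(1.342169) = 4.404250
  x_2 = 1.342169 - 0.075636/4.404250 = 1.324995
Iteration 3:
  f(1.324995) = 0.001182
  f'(1.324995) = 4.266837
  x_3 = 1.324995 - 0.001182/4.266837 = 1.324718
Iteration 4:
  f(1.324718) = 0.000000
  f'(1.324718) = 4.264634
  x_4 = 1.324718 - 0.000000/4.264634 = 1.324718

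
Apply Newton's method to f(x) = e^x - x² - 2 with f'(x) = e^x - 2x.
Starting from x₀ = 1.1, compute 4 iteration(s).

f(x) = e^x - x² - 2
f'(x) = e^x - 2x
x₀ = 1.1

Newton-Raphson formula: x_{n+1} = x_n - f(x_n)/f'(x_n)

Iteration 1:
  f(1.100000) = -0.205834
  f'(1.100000) = 0.804166
  x_1 = 1.100000 - (-0.205834)/0.804166 = 1.355960
Iteration 2:
  f(1.355960) = 0.041856
  f'(1.355960) = 1.168564
  x_2 = 1.355960 - 0.041856/1.168564 = 1.320141
Iteration 3:
  f(1.320141) = 0.001177
  f'(1.320141) = 1.103667
  x_3 = 1.320141 - 0.001177/1.103667 = 1.319075
Iteration 4:
  f(1.319075) = 0.000001
  f'(1.319075) = 1.101810
  x_4 = 1.319075 - 0.000001/1.101810 = 1.319074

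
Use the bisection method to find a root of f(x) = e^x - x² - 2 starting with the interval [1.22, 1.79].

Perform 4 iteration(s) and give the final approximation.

f(x) = e^x - x² - 2
Initial interval: [1.22, 1.79]

Iteration 1:
  c_1 = (1.220000 + 1.790000)/2 = 1.505000
  f(c_1) = f(1.505000) = 0.239129
  f(a) × f(c) < 0, new interval: [1.220000, 1.505000]
Iteration 2:
  c_2 = (1.220000 + 1.505000)/2 = 1.362500
  f(c_2) = f(1.362500) = 0.049540
  f(a) × f(c) < 0, new interval: [1.220000, 1.362500]
Iteration 3:
  c_3 = (1.220000 + 1.362500)/2 = 1.291250
  f(c_3) = f(1.291250) = -0.029996
  f(a) × f(c) ≥ 0, new interval: [1.291250, 1.362500]
Iteration 4:
  c_4 = (1.291250 + 1.362500)/2 = 1.326875
  f(c_4) = f(1.326875) = 0.008649
  f(a) × f(c) < 0, new interval: [1.291250, 1.326875]

After 4 iteration(s), the approximation is c_4 = 1.326875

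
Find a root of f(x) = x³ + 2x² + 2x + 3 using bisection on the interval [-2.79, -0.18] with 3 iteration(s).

f(x) = x³ + 2x² + 2x + 3
Initial interval: [-2.79, -0.18]

Iteration 1:
  c_1 = (-2.790000 + (-0.180000))/2 = -1.485000
  f(c_1) = f(-1.485000) = 1.165691
  f(a) × f(c) < 0, new interval: [-2.790000, -1.485000]
Iteration 2:
  c_2 = (-2.790000 + (-1.485000))/2 = -2.137500
  f(c_2) = f(-2.137500) = -1.903225
  f(a) × f(c) ≥ 0, new interval: [-2.137500, -1.485000]
Iteration 3:
  c_3 = (-2.137500 + (-1.485000))/2 = -1.811250
  f(c_3) = f(-1.811250) = -0.003282
  f(a) × f(c) ≥ 0, new interval: [-1.811250, -1.485000]

After 3 iteration(s), the approximation is c_3 = -1.811250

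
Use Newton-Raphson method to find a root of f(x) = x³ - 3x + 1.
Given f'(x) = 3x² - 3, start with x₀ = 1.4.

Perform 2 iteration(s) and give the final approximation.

f(x) = x³ - 3x + 1
f'(x) = 3x² - 3
x₀ = 1.4

Newton-Raphson formula: x_{n+1} = x_n - f(x_n)/f'(x_n)

Iteration 1:
  f(1.400000) = -0.456000
  f'(1.400000) = 2.880000
  x_1 = 1.400000 - (-0.456000)/2.880000 = 1.558333
Iteration 2:
  f(1.558333) = 0.109261
  f'(1.558333) = 4.285208
  x_2 = 1.558333 - 0.109261/4.285208 = 1.532836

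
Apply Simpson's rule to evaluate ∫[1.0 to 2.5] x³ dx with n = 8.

f(x) = x³
a = 1.0, b = 2.5, n = 8
h = (b - a)/n = 0.187500

Simpson's rule: (h/3)[f(x₀) + 4f(x₁) + 2f(x₂) + ... + f(xₙ)]

x_0 = 1.0000, f(x_0) = 1.000000, coefficient = 1
x_1 = 1.1875, f(x_1) = 1.674561, coefficient = 4
x_2 = 1.3750, f(x_2) = 2.599609, coefficient = 2
x_3 = 1.5625, f(x_3) = 3.814697, coefficient = 4
x_4 = 1.7500, f(x_4) = 5.359375, coefficient = 2
x_5 = 1.9375, f(x_5) = 7.273193, coefficient = 4
x_6 = 2.1250, f(x_6) = 9.595703, coefficient = 2
x_7 = 2.3125, f(x_7) = 12.366455, coefficient = 4
x_8 = 2.5000, f(x_8) = 15.625000, coefficient = 1

I ≈ (0.187500/3) × 152.250000 = 9.515625
Exact value: 9.515625
Error: 0.000000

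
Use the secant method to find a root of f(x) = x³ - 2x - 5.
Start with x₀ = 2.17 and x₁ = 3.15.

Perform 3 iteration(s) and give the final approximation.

f(x) = x³ - 2x - 5
x₀ = 2.17, x₁ = 3.15

Secant formula: x_{n+1} = x_n - f(x_n)(x_n - x_{n-1})/(f(x_n) - f(x_{n-1}))

Iteration 1:
  f(2.170000) = 0.878313
  f(3.150000) = 19.955875
  x_2 = 3.150000 - 19.955875×(3.150000 - 2.170000)/(19.955875 - 0.878313)
       = 2.124882
Iteration 2:
  f(3.150000) = 19.955875
  f(2.124882) = 0.344337
  x_3 = 2.124882 - 0.344337×(2.124882 - 3.150000)/(0.344337 - 19.955875)
       = 2.106883
Iteration 3:
  f(2.124882) = 0.344337
  f(2.106883) = 0.138593
  x_4 = 2.106883 - 0.138593×(2.106883 - 2.124882)/(0.138593 - 0.344337)
       = 2.094758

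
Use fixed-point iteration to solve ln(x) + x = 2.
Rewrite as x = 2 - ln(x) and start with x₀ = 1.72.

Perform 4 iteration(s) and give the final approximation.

Equation: ln(x) + x = 2
Fixed-point form: x = 2 - ln(x)
x₀ = 1.72

x_1 = g(1.720000) = 1.457676
x_2 = g(1.457676) = 1.623157
x_3 = g(1.623157) = 1.515627
x_4 = g(1.515627) = 1.584171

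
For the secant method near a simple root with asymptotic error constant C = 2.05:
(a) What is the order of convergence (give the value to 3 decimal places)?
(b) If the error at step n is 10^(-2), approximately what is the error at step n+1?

(a) Secant method has superlinear convergence with order φ = (1+√5)/2 ≈ 1.618.
    This means |e_{n+1}| ≈ C|e_n|^1.618.

(b) With |e_n| = 10^(-2) and C = 2.05:
    |e_{n+1}| ≈ 2.05 × (10^(-2))^1.618 = 2.05 × 10^(-3.24)

(a) ≈ 1.618 (golden ratio); (b) |e_{n+1}| ≈ 1.190e-03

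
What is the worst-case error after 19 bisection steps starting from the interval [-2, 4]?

Bisection error bound: |error| ≤ (b-a)/2^n
|error| ≤ (4 - (-2))/2^19 = 6/2^19
|error| ≤ 0.0000114441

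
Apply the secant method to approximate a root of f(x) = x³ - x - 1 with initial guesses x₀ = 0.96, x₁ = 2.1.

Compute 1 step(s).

f(x) = x³ - x - 1
x₀ = 0.96, x₁ = 2.1

Secant formula: x_{n+1} = x_n - f(x_n)(x_n - x_{n-1})/(f(x_n) - f(x_{n-1}))

Iteration 1:
  f(0.960000) = -1.075264
  f(2.100000) = 6.161000
  x_2 = 2.100000 - 6.161000×(2.100000 - 0.960000)/(6.161000 - (-1.075264))
       = 1.129397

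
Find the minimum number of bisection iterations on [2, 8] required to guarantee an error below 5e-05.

We need (b-a)/2^n ≤ 5e-05
(8 - 2)/2^n ≤ 5e-05
6/2^n ≤ 5e-05
2^n ≥ 120000
n ≥ log₂(120000) = 16.87
n ≥ 17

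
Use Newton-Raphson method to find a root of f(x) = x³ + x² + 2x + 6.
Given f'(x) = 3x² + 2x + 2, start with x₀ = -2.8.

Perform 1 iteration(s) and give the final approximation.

f(x) = x³ + x² + 2x + 6
f'(x) = 3x² + 2x + 2
x₀ = -2.8

Newton-Raphson formula: x_{n+1} = x_n - f(x_n)/f'(x_n)

Iteration 1:
  f(-2.800000) = -13.712000
  f'(-2.800000) = 19.920000
  x_1 = -2.800000 - (-13.712000)/19.920000 = -2.111647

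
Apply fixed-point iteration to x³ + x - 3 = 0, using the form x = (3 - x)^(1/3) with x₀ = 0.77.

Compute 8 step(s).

Equation: x³ + x - 3 = 0
Fixed-point form: x = (3 - x)^(1/3)
x₀ = 0.77

x_1 = g(0.770000) = 1.306477
x_2 = g(1.306477) = 1.191966
x_3 = g(1.191966) = 1.218248
x_4 = g(1.218248) = 1.212316
x_5 = g(1.212316) = 1.213660
x_6 = g(1.213660) = 1.213356
x_7 = g(1.213356) = 1.213424
x_8 = g(1.213424) = 1.213409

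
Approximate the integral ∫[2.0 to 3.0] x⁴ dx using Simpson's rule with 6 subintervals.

f(x) = x⁴
a = 2.0, b = 3.0, n = 6
h = (b - a)/n = 0.166667

Simpson's rule: (h/3)[f(x₀) + 4f(x₁) + 2f(x₂) + ... + f(xₙ)]

x_0 = 2.0000, f(x_0) = 16.000000, coefficient = 1
x_1 = 2.1667, f(x_1) = 22.037809, coefficient = 4
x_2 = 2.3333, f(x_2) = 29.641975, coefficient = 2
x_3 = 2.5000, f(x_3) = 39.062500, coefficient = 4
x_4 = 2.6667, f(x_4) = 50.567901, coefficient = 2
x_5 = 2.8333, f(x_5) = 64.445216, coefficient = 4
x_6 = 3.0000, f(x_6) = 81.000000, coefficient = 1

I ≈ (0.166667/3) × 759.601852 = 42.200103
Exact value: 42.200000
Error: 0.000103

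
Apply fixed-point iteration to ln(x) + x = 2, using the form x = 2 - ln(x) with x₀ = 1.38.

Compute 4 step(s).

Equation: ln(x) + x = 2
Fixed-point form: x = 2 - ln(x)
x₀ = 1.38

x_1 = g(1.380000) = 1.677917
x_2 = g(1.677917) = 1.482447
x_3 = g(1.482447) = 1.606306
x_4 = g(1.606306) = 1.526063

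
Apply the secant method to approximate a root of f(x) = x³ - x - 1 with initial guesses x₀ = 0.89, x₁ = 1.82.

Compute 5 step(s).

f(x) = x³ - x - 1
x₀ = 0.89, x₁ = 1.82

Secant formula: x_{n+1} = x_n - f(x_n)(x_n - x_{n-1})/(f(x_n) - f(x_{n-1}))

Iteration 1:
  f(0.890000) = -1.185031
  f(1.820000) = 3.208568
  x_2 = 1.820000 - 3.208568×(1.820000 - 0.890000)/(3.208568 - (-1.185031))
       = 1.140837
Iteration 2:
  f(1.820000) = 3.208568
  f(1.140837) = -0.656026
  x_3 = 1.140837 - (-0.656026)×(1.140837 - 1.820000)/(-0.656026 - 3.208568)
       = 1.256127
Iteration 3:
  f(1.140837) = -0.656026
  f(1.256127) = -0.274140
  x_4 = 1.256127 - (-0.274140)×(1.256127 - 1.140837)/(-0.274140 - (-0.656026))
       = 1.338889
Iteration 4:
  f(1.256127) = -0.274140
  f(1.338889) = 0.061235
  x_5 = 1.338889 - 0.061235×(1.338889 - 1.256127)/(0.061235 - (-0.274140))
       = 1.323778
Iteration 5:
  f(1.338889) = 0.061235
  f(1.323778) = -0.004006
  x_6 = 1.323778 - (-0.004006)×(1.323778 - 1.338889)/(-0.004006 - 0.061235)
       = 1.324706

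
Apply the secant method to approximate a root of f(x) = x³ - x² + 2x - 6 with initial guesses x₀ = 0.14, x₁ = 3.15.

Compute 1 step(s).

f(x) = x³ - x² + 2x - 6
x₀ = 0.14, x₁ = 3.15

Secant formula: x_{n+1} = x_n - f(x_n)(x_n - x_{n-1})/(f(x_n) - f(x_{n-1}))

Iteration 1:
  f(0.140000) = -5.736856
  f(3.150000) = 21.633375
  x_2 = 3.150000 - 21.633375×(3.150000 - 0.140000)/(21.633375 - (-5.736856))
       = 0.770902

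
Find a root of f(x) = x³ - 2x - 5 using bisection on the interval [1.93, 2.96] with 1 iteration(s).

f(x) = x³ - 2x - 5
Initial interval: [1.93, 2.96]

Iteration 1:
  c_1 = (1.930000 + 2.960000)/2 = 2.445000
  f(c_1) = f(2.445000) = 4.726271
  f(a) × f(c) < 0, new interval: [1.930000, 2.445000]

After 1 iteration(s), the approximation is c_1 = 2.445000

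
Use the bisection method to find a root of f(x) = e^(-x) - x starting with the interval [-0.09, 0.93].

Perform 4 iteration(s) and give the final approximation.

f(x) = e^(-x) - x
Initial interval: [-0.09, 0.93]

Iteration 1:
  c_1 = (-0.090000 + 0.930000)/2 = 0.420000
  f(c_1) = f(0.420000) = 0.237047
  f(a) × f(c) ≥ 0, new interval: [0.420000, 0.930000]
Iteration 2:
  c_2 = (0.420000 + 0.930000)/2 = 0.675000
  f(c_2) = f(0.675000) = -0.165844
  f(a) × f(c) < 0, new interval: [0.420000, 0.675000]
Iteration 3:
  c_3 = (0.420000 + 0.675000)/2 = 0.547500
  f(c_3) = f(0.547500) = 0.030894
  f(a) × f(c) ≥ 0, new interval: [0.547500, 0.675000]
Iteration 4:
  c_4 = (0.547500 + 0.675000)/2 = 0.611250
  f(c_4) = f(0.611250) = -0.068578
  f(a) × f(c) < 0, new interval: [0.547500, 0.611250]

After 4 iteration(s), the approximation is c_4 = 0.611250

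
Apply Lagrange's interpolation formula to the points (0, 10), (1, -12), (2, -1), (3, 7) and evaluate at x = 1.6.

Lagrange interpolation formula:
P(x) = Σ yᵢ × Lᵢ(x)
where Lᵢ(x) = Π_{j≠i} (x - xⱼ)/(xᵢ - xⱼ)

L_0(1.6) = (1.6 - 1)/(0 - 1) × (1.6 - 2)/(0 - 2) × (1.6 - 3)/(0 - 3) = -0.056000
L_1(1.6) = (1.6 - 0)/(1 - 0) × (1.6 - 2)/(1 - 2) × (1.6 - 3)/(1 - 3) = 0.448000
L_2(1.6) = (1.6 - 0)/(2 - 0) × (1.6 - 1)/(2 - 1) × (1.6 - 3)/(2 - 3) = 0.672000
L_3(1.6) = (1.6 - 0)/(3 - 0) × (1.6 - 1)/(3 - 1) × (1.6 - 2)/(3 - 2) = -0.064000

P(1.6) = 10×L_0(1.6) + (-12)×L_1(1.6) + (-1)×L_2(1.6) + 7×L_3(1.6)
P(1.6) = -7.056000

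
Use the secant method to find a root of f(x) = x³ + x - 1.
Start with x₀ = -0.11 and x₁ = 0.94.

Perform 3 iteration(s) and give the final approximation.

f(x) = x³ + x - 1
x₀ = -0.11, x₁ = 0.94

Secant formula: x_{n+1} = x_n - f(x_n)(x_n - x_{n-1})/(f(x_n) - f(x_{n-1}))

Iteration 1:
  f(-0.110000) = -1.111331
  f(0.940000) = 0.770584
  x_2 = 0.940000 - 0.770584×(0.940000 - (-0.110000))/(0.770584 - (-1.111331))
       = 0.510059
Iteration 2:
  f(0.940000) = 0.770584
  f(0.510059) = -0.357245
  x_3 = 0.510059 - (-0.357245)×(0.510059 - 0.940000)/(-0.357245 - 0.770584)
       = 0.646244
Iteration 3:
  f(0.510059) = -0.357245
  f(0.646244) = -0.083863
  x_4 = 0.646244 - (-0.083863)×(0.646244 - 0.510059)/(-0.083863 - (-0.357245))
       = 0.688021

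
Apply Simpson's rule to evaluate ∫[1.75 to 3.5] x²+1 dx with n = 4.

f(x) = x²+1
a = 1.75, b = 3.5, n = 4
h = (b - a)/n = 0.437500

Simpson's rule: (h/3)[f(x₀) + 4f(x₁) + 2f(x₂) + ... + f(xₙ)]

x_0 = 1.7500, f(x_0) = 4.062500, coefficient = 1
x_1 = 2.1875, f(x_1) = 5.785156, coefficient = 4
x_2 = 2.6250, f(x_2) = 7.890625, coefficient = 2
x_3 = 3.0625, f(x_3) = 10.378906, coefficient = 4
x_4 = 3.5000, f(x_4) = 13.250000, coefficient = 1

I ≈ (0.437500/3) × 97.750000 = 14.255208
Exact value: 14.255208
Error: 0.000000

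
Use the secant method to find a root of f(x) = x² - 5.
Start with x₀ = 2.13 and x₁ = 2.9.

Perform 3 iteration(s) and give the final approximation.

f(x) = x² - 5
x₀ = 2.13, x₁ = 2.9

Secant formula: x_{n+1} = x_n - f(x_n)(x_n - x_{n-1})/(f(x_n) - f(x_{n-1}))

Iteration 1:
  f(2.130000) = -0.463100
  f(2.900000) = 3.410000
  x_2 = 2.900000 - 3.410000×(2.900000 - 2.130000)/(3.410000 - (-0.463100))
       = 2.222068
Iteration 2:
  f(2.900000) = 3.410000
  f(2.222068) = -0.062416
  x_3 = 2.222068 - (-0.062416)×(2.222068 - 2.900000)/(-0.062416 - 3.410000)
       = 2.234253
Iteration 3:
  f(2.222068) = -0.062416
  f(2.234253) = -0.008113
  x_4 = 2.234253 - (-0.008113)×(2.234253 - 2.222068)/(-0.008113 - (-0.062416))
       = 2.236074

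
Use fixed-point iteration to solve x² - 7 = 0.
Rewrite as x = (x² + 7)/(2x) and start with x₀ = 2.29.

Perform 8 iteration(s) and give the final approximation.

Equation: x² - 7 = 0
Fixed-point form: x = (x² + 7)/(2x)
x₀ = 2.29

x_1 = g(2.290000) = 2.673384
x_2 = g(2.673384) = 2.645894
x_3 = g(2.645894) = 2.645751
x_4 = g(2.645751) = 2.645751
x_5 = g(2.645751) = 2.645751
x_6 = g(2.645751) = 2.645751
x_7 = g(2.645751) = 2.645751
x_8 = g(2.645751) = 2.645751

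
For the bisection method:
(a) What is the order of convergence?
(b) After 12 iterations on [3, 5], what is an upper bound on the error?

(a) Bisection has linear (order 1) convergence; the error is halved each step.

(b) Error bound = (b-a)/2^n = (5 - 3)/2^{12}
    = 2/2^{12}

(a) 1 (linear); (b) error ≤ 4.88e-04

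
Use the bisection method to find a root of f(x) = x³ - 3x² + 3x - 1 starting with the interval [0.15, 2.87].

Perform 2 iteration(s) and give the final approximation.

f(x) = x³ - 3x² + 3x - 1
Initial interval: [0.15, 2.87]

Iteration 1:
  c_1 = (0.150000 + 2.870000)/2 = 1.510000
  f(c_1) = f(1.510000) = 0.132651
  f(a) × f(c) < 0, new interval: [0.150000, 1.510000]
Iteration 2:
  c_2 = (0.150000 + 1.510000)/2 = 0.830000
  f(c_2) = f(0.830000) = -0.004913
  f(a) × f(c) ≥ 0, new interval: [0.830000, 1.510000]

After 2 iteration(s), the approximation is c_2 = 0.830000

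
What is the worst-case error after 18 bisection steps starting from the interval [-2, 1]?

Bisection error bound: |error| ≤ (b-a)/2^n
|error| ≤ (1 - (-2))/2^18 = 3/2^18
|error| ≤ 0.0000114441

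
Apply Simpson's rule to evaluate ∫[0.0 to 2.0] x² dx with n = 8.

f(x) = x²
a = 0.0, b = 2.0, n = 8
h = (b - a)/n = 0.250000

Simpson's rule: (h/3)[f(x₀) + 4f(x₁) + 2f(x₂) + ... + f(xₙ)]

x_0 = 0.0000, f(x_0) = 0.000000, coefficient = 1
x_1 = 0.2500, f(x_1) = 0.062500, coefficient = 4
x_2 = 0.5000, f(x_2) = 0.250000, coefficient = 2
x_3 = 0.7500, f(x_3) = 0.562500, coefficient = 4
x_4 = 1.0000, f(x_4) = 1.000000, coefficient = 2
x_5 = 1.2500, f(x_5) = 1.562500, coefficient = 4
x_6 = 1.5000, f(x_6) = 2.250000, coefficient = 2
x_7 = 1.7500, f(x_7) = 3.062500, coefficient = 4
x_8 = 2.0000, f(x_8) = 4.000000, coefficient = 1

I ≈ (0.250000/3) × 32.000000 = 2.666667
Exact value: 2.666667
Error: 0.000000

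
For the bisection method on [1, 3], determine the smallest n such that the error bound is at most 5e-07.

We need (b-a)/2^n ≤ 5e-07
(3 - 1)/2^n ≤ 5e-07
2/2^n ≤ 5e-07
2^n ≥ 4000000
n ≥ log₂(4000000) = 21.93
n ≥ 22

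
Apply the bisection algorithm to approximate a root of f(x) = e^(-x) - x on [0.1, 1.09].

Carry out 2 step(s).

f(x) = e^(-x) - x
Initial interval: [0.1, 1.09]

Iteration 1:
  c_1 = (0.100000 + 1.090000)/2 = 0.595000
  f(c_1) = f(0.595000) = -0.043437
  f(a) × f(c) < 0, new interval: [0.100000, 0.595000]
Iteration 2:
  c_2 = (0.100000 + 0.595000)/2 = 0.347500
  f(c_2) = f(0.347500) = 0.358952
  f(a) × f(c) ≥ 0, new interval: [0.347500, 0.595000]

After 2 iteration(s), the approximation is c_2 = 0.347500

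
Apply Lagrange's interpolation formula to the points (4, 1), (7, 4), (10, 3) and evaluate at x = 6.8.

Lagrange interpolation formula:
P(x) = Σ yᵢ × Lᵢ(x)
where Lᵢ(x) = Π_{j≠i} (x - xⱼ)/(xᵢ - xⱼ)

L_0(6.8) = (6.8 - 7)/(4 - 7) × (6.8 - 10)/(4 - 10) = 0.035556
L_1(6.8) = (6.8 - 4)/(7 - 4) × (6.8 - 10)/(7 - 10) = 0.995556
L_2(6.8) = (6.8 - 4)/(10 - 4) × (6.8 - 7)/(10 - 7) = -0.031111

P(6.8) = 1×L_0(6.8) + 4×L_1(6.8) + 3×L_2(6.8)
P(6.8) = 3.924444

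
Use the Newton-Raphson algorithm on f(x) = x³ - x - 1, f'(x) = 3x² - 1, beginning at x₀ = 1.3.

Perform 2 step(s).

f(x) = x³ - x - 1
f'(x) = 3x² - 1
x₀ = 1.3

Newton-Raphson formula: x_{n+1} = x_n - f(x_n)/f'(x_n)

Iteration 1:
  f(1.300000) = -0.103000
  f'(1.300000) = 4.070000
  x_1 = 1.300000 - (-0.103000)/4.070000 = 1.325307
Iteration 2:
  f(1.325307) = 0.002514
  f'(1.325307) = 4.269317
  x_2 = 1.325307 - 0.002514/4.269317 = 1.324718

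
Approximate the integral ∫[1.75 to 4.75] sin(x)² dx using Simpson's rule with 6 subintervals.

f(x) = sin(x)²
a = 1.75, b = 4.75, n = 6
h = (b - a)/n = 0.500000

Simpson's rule: (h/3)[f(x₀) + 4f(x₁) + 2f(x₂) + ... + f(xₙ)]

x_0 = 1.7500, f(x_0) = 0.968228, coefficient = 1
x_1 = 2.2500, f(x_1) = 0.605398, coefficient = 4
x_2 = 2.7500, f(x_2) = 0.145665, coefficient = 2
x_3 = 3.2500, f(x_3) = 0.011706, coefficient = 4
x_4 = 3.7500, f(x_4) = 0.326682, coefficient = 2
x_5 = 4.2500, f(x_5) = 0.801006, coefficient = 4
x_6 = 4.7500, f(x_6) = 0.998586, coefficient = 1

I ≈ (0.500000/3) × 8.583949 = 1.430658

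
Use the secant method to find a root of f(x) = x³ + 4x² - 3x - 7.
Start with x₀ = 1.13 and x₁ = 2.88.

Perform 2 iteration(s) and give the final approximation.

f(x) = x³ + 4x² - 3x - 7
x₀ = 1.13, x₁ = 2.88

Secant formula: x_{n+1} = x_n - f(x_n)(x_n - x_{n-1})/(f(x_n) - f(x_{n-1}))

Iteration 1:
  f(1.130000) = -3.839503
  f(2.880000) = 41.425472
  x_2 = 2.880000 - 41.425472×(2.880000 - 1.130000)/(41.425472 - (-3.839503))
       = 1.278440
Iteration 2:
  f(2.880000) = 41.425472
  f(1.278440) = -2.208192
  x_3 = 1.278440 - (-2.208192)×(1.278440 - 2.880000)/(-2.208192 - 41.425472)
       = 1.359491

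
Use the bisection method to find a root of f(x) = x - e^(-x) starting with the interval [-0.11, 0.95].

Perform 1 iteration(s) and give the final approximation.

f(x) = x - e^(-x)
Initial interval: [-0.11, 0.95]

Iteration 1:
  c_1 = (-0.110000 + 0.950000)/2 = 0.420000
  f(c_1) = f(0.420000) = -0.237047
  f(a) × f(c) ≥ 0, new interval: [0.420000, 0.950000]

After 1 iteration(s), the approximation is c_1 = 0.420000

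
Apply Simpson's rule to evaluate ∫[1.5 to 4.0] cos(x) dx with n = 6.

f(x) = cos(x)
a = 1.5, b = 4.0, n = 6
h = (b - a)/n = 0.416667

Simpson's rule: (h/3)[f(x₀) + 4f(x₁) + 2f(x₂) + ... + f(xₙ)]

x_0 = 1.5000, f(x_0) = 0.070737, coefficient = 1
x_1 = 1.9167, f(x_1) = -0.339016, coefficient = 4
x_2 = 2.3333, f(x_2) = -0.690758, coefficient = 2
x_3 = 2.7500, f(x_3) = -0.924302, coefficient = 4
x_4 = 3.1667, f(x_4) = -0.999686, coefficient = 2
x_5 = 3.5833, f(x_5) = -0.904009, coefficient = 4
x_6 = 4.0000, f(x_6) = -0.653644, coefficient = 1

I ≈ (0.416667/3) × -12.633101 = -1.754597
Exact value: -1.754297
Error: 0.000300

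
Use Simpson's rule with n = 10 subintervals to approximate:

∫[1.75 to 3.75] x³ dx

f(x) = x³
a = 1.75, b = 3.75, n = 10
h = (b - a)/n = 0.200000

Simpson's rule: (h/3)[f(x₀) + 4f(x₁) + 2f(x₂) + ... + f(xₙ)]

x_0 = 1.7500, f(x_0) = 5.359375, coefficient = 1
x_1 = 1.9500, f(x_1) = 7.414875, coefficient = 4
x_2 = 2.1500, f(x_2) = 9.938375, coefficient = 2
x_3 = 2.3500, f(x_3) = 12.977875, coefficient = 4
x_4 = 2.5500, f(x_4) = 16.581375, coefficient = 2
x_5 = 2.7500, f(x_5) = 20.796875, coefficient = 4
x_6 = 2.9500, f(x_6) = 25.672375, coefficient = 2
x_7 = 3.1500, f(x_7) = 31.255875, coefficient = 4
x_8 = 3.3500, f(x_8) = 37.595375, coefficient = 2
x_9 = 3.5500, f(x_9) = 44.738875, coefficient = 4
x_10 = 3.7500, f(x_10) = 52.734375, coefficient = 1

I ≈ (0.200000/3) × 706.406250 = 47.093750
Exact value: 47.093750
Error: 0.000000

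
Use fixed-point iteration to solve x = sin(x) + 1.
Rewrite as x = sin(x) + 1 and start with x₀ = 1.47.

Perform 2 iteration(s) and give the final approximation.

Equation: x = sin(x) + 1
Fixed-point form: x = sin(x) + 1
x₀ = 1.47

x_1 = g(1.470000) = 1.994924
x_2 = g(1.994924) = 1.911398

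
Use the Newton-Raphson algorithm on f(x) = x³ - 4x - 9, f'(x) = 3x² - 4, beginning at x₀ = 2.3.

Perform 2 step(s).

f(x) = x³ - 4x - 9
f'(x) = 3x² - 4
x₀ = 2.3

Newton-Raphson formula: x_{n+1} = x_n - f(x_n)/f'(x_n)

Iteration 1:
  f(2.300000) = -6.033000
  f'(2.300000) = 11.870000
  x_1 = 2.300000 - (-6.033000)/11.870000 = 2.808256
Iteration 2:
  f(2.808256) = 1.913732
  f'(2.808256) = 19.658907
  x_2 = 2.808256 - 1.913732/19.658907 = 2.710909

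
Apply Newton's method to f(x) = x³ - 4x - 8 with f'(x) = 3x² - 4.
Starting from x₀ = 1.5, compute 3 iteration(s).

f(x) = x³ - 4x - 8
f'(x) = 3x² - 4
x₀ = 1.5

Newton-Raphson formula: x_{n+1} = x_n - f(x_n)/f'(x_n)

Iteration 1:
  f(1.500000) = -10.625000
  f'(1.500000) = 2.750000
  x_1 = 1.500000 - (-10.625000)/2.750000 = 5.363636
Iteration 2:
  f(5.363636) = 124.849737
  f'(5.363636) = 82.305785
  x_2 = 5.363636 - 124.849737/82.305785 = 3.846735
Iteration 3:
  f(3.846735) = 33.534632
  f'(3.846735) = 40.392116
  x_3 = 3.846735 - 33.534632/40.392116 = 3.016508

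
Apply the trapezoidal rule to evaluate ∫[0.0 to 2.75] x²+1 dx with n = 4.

f(x) = x²+1
a = 0.0, b = 2.75, n = 4
h = (b - a)/n = 0.687500

Trapezoidal rule: (h/2)[f(x₀) + 2f(x₁) + 2f(x₂) + ... + f(xₙ)]

x_0 = 0.0000, f(x_0) = 1.000000, coefficient = 1
x_1 = 0.6875, f(x_1) = 1.472656, coefficient = 2
x_2 = 1.3750, f(x_2) = 2.890625, coefficient = 2
x_3 = 2.0625, f(x_3) = 5.253906, coefficient = 2
x_4 = 2.7500, f(x_4) = 8.562500, coefficient = 1

I ≈ (0.687500/2) × 28.796875 = 9.898926
Exact value: 9.682292
Error: 0.216634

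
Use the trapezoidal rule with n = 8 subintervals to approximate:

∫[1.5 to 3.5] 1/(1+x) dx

f(x) = 1/(1+x)
a = 1.5, b = 3.5, n = 8
h = (b - a)/n = 0.250000

Trapezoidal rule: (h/2)[f(x₀) + 2f(x₁) + 2f(x₂) + ... + f(xₙ)]

x_0 = 1.5000, f(x_0) = 0.400000, coefficient = 1
x_1 = 1.7500, f(x_1) = 0.363636, coefficient = 2
x_2 = 2.0000, f(x_2) = 0.333333, coefficient = 2
x_3 = 2.2500, f(x_3) = 0.307692, coefficient = 2
x_4 = 2.5000, f(x_4) = 0.285714, coefficient = 2
x_5 = 2.7500, f(x_5) = 0.266667, coefficient = 2
x_6 = 3.0000, f(x_6) = 0.250000, coefficient = 2
x_7 = 3.2500, f(x_7) = 0.235294, coefficient = 2
x_8 = 3.5000, f(x_8) = 0.222222, coefficient = 1

I ≈ (0.250000/2) × 4.706896 = 0.588362
Exact value: 0.587787
Error: 0.000575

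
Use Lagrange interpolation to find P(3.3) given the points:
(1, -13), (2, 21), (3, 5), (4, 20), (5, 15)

Lagrange interpolation formula:
P(x) = Σ yᵢ × Lᵢ(x)
where Lᵢ(x) = Π_{j≠i} (x - xⱼ)/(xᵢ - xⱼ)

L_0(3.3) = (3.3 - 2)/(1 - 2) × (3.3 - 3)/(1 - 3) × (3.3 - 4)/(1 - 4) × (3.3 - 5)/(1 - 5) = 0.019337
L_1(3.3) = (3.3 - 1)/(2 - 1) × (3.3 - 3)/(2 - 3) × (3.3 - 4)/(2 - 4) × (3.3 - 5)/(2 - 5) = -0.136850
L_2(3.3) = (3.3 - 1)/(3 - 1) × (3.3 - 2)/(3 - 2) × (3.3 - 4)/(3 - 4) × (3.3 - 5)/(3 - 5) = 0.889525
L_3(3.3) = (3.3 - 1)/(4 - 1) × (3.3 - 2)/(4 - 2) × (3.3 - 3)/(4 - 3) × (3.3 - 5)/(4 - 5) = 0.254150
L_4(3.3) = (3.3 - 1)/(5 - 1) × (3.3 - 2)/(5 - 2) × (3.3 - 3)/(5 - 3) × (3.3 - 4)/(5 - 4) = -0.026162

P(3.3) = (-13)×L_0(3.3) + 21×L_1(3.3) + 5×L_2(3.3) + 20×L_3(3.3) + 15×L_4(3.3)
P(3.3) = 6.012950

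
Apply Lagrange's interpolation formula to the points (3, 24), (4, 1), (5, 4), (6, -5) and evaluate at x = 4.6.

Lagrange interpolation formula:
P(x) = Σ yᵢ × Lᵢ(x)
where Lᵢ(x) = Π_{j≠i} (x - xⱼ)/(xᵢ - xⱼ)

L_0(4.6) = (4.6 - 4)/(3 - 4) × (4.6 - 5)/(3 - 5) × (4.6 - 6)/(3 - 6) = -0.056000
L_1(4.6) = (4.6 - 3)/(4 - 3) × (4.6 - 5)/(4 - 5) × (4.6 - 6)/(4 - 6) = 0.448000
L_2(4.6) = (4.6 - 3)/(5 - 3) × (4.6 - 4)/(5 - 4) × (4.6 - 6)/(5 - 6) = 0.672000
L_3(4.6) = (4.6 - 3)/(6 - 3) × (4.6 - 4)/(6 - 4) × (4.6 - 5)/(6 - 5) = -0.064000

P(4.6) = 24×L_0(4.6) + 1×L_1(4.6) + 4×L_2(4.6) + (-5)×L_3(4.6)
P(4.6) = 2.112000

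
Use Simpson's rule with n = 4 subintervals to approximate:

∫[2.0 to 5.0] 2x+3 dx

f(x) = 2x+3
a = 2.0, b = 5.0, n = 4
h = (b - a)/n = 0.750000

Simpson's rule: (h/3)[f(x₀) + 4f(x₁) + 2f(x₂) + ... + f(xₙ)]

x_0 = 2.0000, f(x_0) = 7.000000, coefficient = 1
x_1 = 2.7500, f(x_1) = 8.500000, coefficient = 4
x_2 = 3.5000, f(x_2) = 10.000000, coefficient = 2
x_3 = 4.2500, f(x_3) = 11.500000, coefficient = 4
x_4 = 5.0000, f(x_4) = 13.000000, coefficient = 1

I ≈ (0.750000/3) × 120.000000 = 30.000000
Exact value: 30.000000
Error: 0.000000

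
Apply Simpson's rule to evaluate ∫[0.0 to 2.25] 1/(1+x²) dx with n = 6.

f(x) = 1/(1+x²)
a = 0.0, b = 2.25, n = 6
h = (b - a)/n = 0.375000

Simpson's rule: (h/3)[f(x₀) + 4f(x₁) + 2f(x₂) + ... + f(xₙ)]

x_0 = 0.0000, f(x_0) = 1.000000, coefficient = 1
x_1 = 0.3750, f(x_1) = 0.876712, coefficient = 4
x_2 = 0.7500, f(x_2) = 0.640000, coefficient = 2
x_3 = 1.1250, f(x_3) = 0.441379, coefficient = 4
x_4 = 1.5000, f(x_4) = 0.307692, coefficient = 2
x_5 = 1.8750, f(x_5) = 0.221453, coefficient = 4
x_6 = 2.2500, f(x_6) = 0.164948, coefficient = 1

I ≈ (0.375000/3) × 9.218513 = 1.152314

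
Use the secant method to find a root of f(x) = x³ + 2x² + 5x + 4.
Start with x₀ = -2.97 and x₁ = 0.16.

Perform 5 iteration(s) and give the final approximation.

f(x) = x³ + 2x² + 5x + 4
x₀ = -2.97, x₁ = 0.16

Secant formula: x_{n+1} = x_n - f(x_n)(x_n - x_{n-1})/(f(x_n) - f(x_{n-1}))

Iteration 1:
  f(-2.970000) = -19.406273
  f(0.160000) = 4.855296
  x_2 = 0.160000 - 4.855296×(0.160000 - (-2.970000))/(4.855296 - (-19.406273))
       = -0.466385
Iteration 2:
  f(0.160000) = 4.855296
  f(-0.466385) = 2.001660
  x_3 = -0.466385 - 2.001660×(-0.466385 - 0.160000)/(2.001660 - 4.855296)
       = -0.905757
Iteration 3:
  f(-0.466385) = 2.001660
  f(-0.905757) = 0.368926
  x_4 = -0.905757 - 0.368926×(-0.905757 - (-0.466385))/(0.368926 - 2.001660)
       = -1.005036
Iteration 4:
  f(-0.905757) = 0.368926
  f(-1.005036) = -0.020170
  x_5 = -1.005036 - (-0.020170)×(-1.005036 - (-0.905757))/(-0.020170 - 0.368926)
       = -0.999890
Iteration 5:
  f(-1.005036) = -0.020170
  f(-0.999890) = 0.000441
  x_6 = -0.999890 - 0.000441×(-0.999890 - (-1.005036))/(0.000441 - (-0.020170))
       = -1.000000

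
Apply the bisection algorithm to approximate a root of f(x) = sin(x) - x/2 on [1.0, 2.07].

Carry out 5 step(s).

f(x) = sin(x) - x/2
Initial interval: [1.0, 2.07]

Iteration 1:
  c_1 = (1.000000 + 2.070000)/2 = 1.535000
  f(c_1) = f(1.535000) = 0.231859
  f(a) × f(c) ≥ 0, new interval: [1.535000, 2.070000]
Iteration 2:
  c_2 = (1.535000 + 2.070000)/2 = 1.802500
  f(c_2) = f(1.802500) = 0.072027
  f(a) × f(c) ≥ 0, new interval: [1.802500, 2.070000]
Iteration 3:
  c_3 = (1.802500 + 2.070000)/2 = 1.936250
  f(c_3) = f(1.936250) = -0.034163
  f(a) × f(c) < 0, new interval: [1.802500, 1.936250]
Iteration 4:
  c_4 = (1.802500 + 1.936250)/2 = 1.869375
  f(c_4) = f(1.869375) = 0.021068
  f(a) × f(c) ≥ 0, new interval: [1.869375, 1.936250]
Iteration 5:
  c_5 = (1.869375 + 1.936250)/2 = 1.902812
  f(c_5) = f(1.902812) = -0.006019
  f(a) × f(c) < 0, new interval: [1.869375, 1.902812]

After 5 iteration(s), the approximation is c_5 = 1.902812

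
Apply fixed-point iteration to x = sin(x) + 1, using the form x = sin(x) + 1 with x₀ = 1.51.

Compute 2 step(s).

Equation: x = sin(x) + 1
Fixed-point form: x = sin(x) + 1
x₀ = 1.51

x_1 = g(1.510000) = 1.998152
x_2 = g(1.998152) = 1.910065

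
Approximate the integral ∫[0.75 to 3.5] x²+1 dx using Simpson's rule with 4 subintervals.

f(x) = x²+1
a = 0.75, b = 3.5, n = 4
h = (b - a)/n = 0.687500

Simpson's rule: (h/3)[f(x₀) + 4f(x₁) + 2f(x₂) + ... + f(xₙ)]

x_0 = 0.7500, f(x_0) = 1.562500, coefficient = 1
x_1 = 1.4375, f(x_1) = 3.066406, coefficient = 4
x_2 = 2.1250, f(x_2) = 5.515625, coefficient = 2
x_3 = 2.8125, f(x_3) = 8.910156, coefficient = 4
x_4 = 3.5000, f(x_4) = 13.250000, coefficient = 1

I ≈ (0.687500/3) × 73.750000 = 16.901042
Exact value: 16.901042
Error: 0.000000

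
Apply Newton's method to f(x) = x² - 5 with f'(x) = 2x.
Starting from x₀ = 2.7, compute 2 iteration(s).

f(x) = x² - 5
f'(x) = 2x
x₀ = 2.7

Newton-Raphson formula: x_{n+1} = x_n - f(x_n)/f'(x_n)

Iteration 1:
  f(2.700000) = 2.290000
  f'(2.700000) = 5.400000
  x_1 = 2.700000 - 2.290000/5.400000 = 2.275926
Iteration 2:
  f(2.275926) = 0.179839
  f'(2.275926) = 4.551852
  x_2 = 2.275926 - 0.179839/4.551852 = 2.236417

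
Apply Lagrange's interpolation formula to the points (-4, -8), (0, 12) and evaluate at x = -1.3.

Lagrange interpolation formula:
P(x) = Σ yᵢ × Lᵢ(x)
where Lᵢ(x) = Π_{j≠i} (x - xⱼ)/(xᵢ - xⱼ)

L_0(-1.3) = (-1.3 - 0)/(-4 - 0) = 0.325000
L_1(-1.3) = (-1.3 - (-4))/(0 - (-4)) = 0.675000

P(-1.3) = (-8)×L_0(-1.3) + 12×L_1(-1.3)
P(-1.3) = 5.500000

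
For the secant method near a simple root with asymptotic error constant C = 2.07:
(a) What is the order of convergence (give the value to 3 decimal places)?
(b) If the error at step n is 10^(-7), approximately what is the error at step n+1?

(a) Secant method has superlinear convergence with order φ = (1+√5)/2 ≈ 1.618.
    This means |e_{n+1}| ≈ C|e_n|^1.618.

(b) With |e_n| = 10^(-7) and C = 2.07:
    |e_{n+1}| ≈ 2.07 × (10^(-7))^1.618 = 2.07 × 10^(-11.33)

(a) ≈ 1.618 (golden ratio); (b) |e_{n+1}| ≈ 9.766e-12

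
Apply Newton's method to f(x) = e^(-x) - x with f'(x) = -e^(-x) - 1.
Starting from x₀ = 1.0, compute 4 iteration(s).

f(x) = e^(-x) - x
f'(x) = -e^(-x) - 1
x₀ = 1.0

Newton-Raphson formula: x_{n+1} = x_n - f(x_n)/f'(x_n)

Iteration 1:
  f(1.000000) = -0.632121
  f'(1.000000) = -1.367879
  x_1 = 1.000000 - (-0.632121)/(-1.367879) = 0.537883
Iteration 2:
  f(0.537883) = 0.046100
  f'(0.537883) = -1.583983
  x_2 = 0.537883 - 0.046100/(-1.583983) = 0.566987
Iteration 3:
  f(0.566987) = 0.000245
  f'(0.566987) = -1.567232
  x_3 = 0.566987 - 0.000245/(-1.567232) = 0.567143
Iteration 4:
  f(0.567143) = 0.000000
  f'(0.567143) = -1.567143
  x_4 = 0.567143 - 0.000000/(-1.567143) = 0.567143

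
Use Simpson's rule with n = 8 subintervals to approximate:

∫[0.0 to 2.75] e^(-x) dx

f(x) = e^(-x)
a = 0.0, b = 2.75, n = 8
h = (b - a)/n = 0.343750

Simpson's rule: (h/3)[f(x₀) + 4f(x₁) + 2f(x₂) + ... + f(xₙ)]

x_0 = 0.0000, f(x_0) = 1.000000, coefficient = 1
x_1 = 0.3438, f(x_1) = 0.709106, coefficient = 4
x_2 = 0.6875, f(x_2) = 0.502832, coefficient = 2
x_3 = 1.0312, f(x_3) = 0.356561, coefficient = 4
x_4 = 1.3750, f(x_4) = 0.252840, coefficient = 2
x_5 = 1.7188, f(x_5) = 0.179290, coefficient = 4
x_6 = 2.0625, f(x_6) = 0.127136, coefficient = 2
x_7 = 2.4062, f(x_7) = 0.090153, coefficient = 4
x_8 = 2.7500, f(x_8) = 0.063928, coefficient = 1

I ≈ (0.343750/3) × 8.169982 = 0.936144
Exact value: 0.936072
Error: 0.000072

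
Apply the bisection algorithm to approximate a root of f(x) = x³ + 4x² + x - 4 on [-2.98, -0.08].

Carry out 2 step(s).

f(x) = x³ + 4x² + x - 4
Initial interval: [-2.98, -0.08]

Iteration 1:
  c_1 = (-2.980000 + (-0.080000))/2 = -1.530000
  f(c_1) = f(-1.530000) = 0.252023
  f(a) × f(c) ≥ 0, new interval: [-1.530000, -0.080000]
Iteration 2:
  c_2 = (-1.530000 + (-0.080000))/2 = -0.805000
  f(c_2) = f(-0.805000) = -2.734560
  f(a) × f(c) < 0, new interval: [-1.530000, -0.805000]

After 2 iteration(s), the approximation is c_2 = -0.805000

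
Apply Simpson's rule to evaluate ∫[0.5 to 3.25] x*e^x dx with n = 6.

f(x) = x*e^x
a = 0.5, b = 3.25, n = 6
h = (b - a)/n = 0.458333

Simpson's rule: (h/3)[f(x₀) + 4f(x₁) + 2f(x₂) + ... + f(xₙ)]

x_0 = 0.5000, f(x_0) = 0.824361, coefficient = 1
x_1 = 0.9583, f(x_1) = 2.498708, coefficient = 4
x_2 = 1.4167, f(x_2) = 5.841417, coefficient = 2
x_3 = 1.8750, f(x_3) = 12.226536, coefficient = 4
x_4 = 2.3333, f(x_4) = 24.061937, coefficient = 2
x_5 = 2.7917, f(x_5) = 45.526995, coefficient = 4
x_6 = 3.2500, f(x_6) = 83.818605, coefficient = 1

I ≈ (0.458333/3) × 385.458628 = 58.889513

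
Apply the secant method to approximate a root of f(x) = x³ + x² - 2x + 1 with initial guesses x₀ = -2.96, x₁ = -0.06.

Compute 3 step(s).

f(x) = x³ + x² - 2x + 1
x₀ = -2.96, x₁ = -0.06

Secant formula: x_{n+1} = x_n - f(x_n)(x_n - x_{n-1})/(f(x_n) - f(x_{n-1}))

Iteration 1:
  f(-2.960000) = -10.252736
  f(-0.060000) = 1.123384
  x_2 = -0.060000 - 1.123384×(-0.060000 - (-2.960000))/(1.123384 - (-10.252736))
       = -0.346373
Iteration 2:
  f(-0.060000) = 1.123384
  f(-0.346373) = 1.771164
  x_3 = -0.346373 - 1.771164×(-0.346373 - (-0.060000))/(1.771164 - 1.123384)
       = 0.436629
Iteration 3:
  f(-0.346373) = 1.771164
  f(0.436629) = 0.400628
  x_4 = 0.436629 - 0.400628×(0.436629 - (-0.346373))/(0.400628 - 1.771164)
       = 0.665512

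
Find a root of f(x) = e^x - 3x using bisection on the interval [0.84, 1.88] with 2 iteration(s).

f(x) = e^x - 3x
Initial interval: [0.84, 1.88]

Iteration 1:
  c_1 = (0.840000 + 1.880000)/2 = 1.360000
  f(c_1) = f(1.360000) = -0.183807
  f(a) × f(c) ≥ 0, new interval: [1.360000, 1.880000]
Iteration 2:
  c_2 = (1.360000 + 1.880000)/2 = 1.620000
  f(c_2) = f(1.620000) = 0.193090
  f(a) × f(c) < 0, new interval: [1.360000, 1.620000]

After 2 iteration(s), the approximation is c_2 = 1.620000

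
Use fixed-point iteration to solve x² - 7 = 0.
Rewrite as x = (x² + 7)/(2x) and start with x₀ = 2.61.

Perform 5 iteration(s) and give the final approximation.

Equation: x² - 7 = 0
Fixed-point form: x = (x² + 7)/(2x)
x₀ = 2.61

x_1 = g(2.610000) = 2.645996
x_2 = g(2.645996) = 2.645751
x_3 = g(2.645751) = 2.645751
x_4 = g(2.645751) = 2.645751
x_5 = g(2.645751) = 2.645751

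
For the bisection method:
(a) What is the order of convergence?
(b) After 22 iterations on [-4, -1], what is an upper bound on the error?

(a) Bisection has linear (order 1) convergence; the error is halved each step.

(b) Error bound = (b-a)/2^n = (-1 - (-4))/2^{22}
    = 3/2^{22}

(a) 1 (linear); (b) error ≤ 7.15e-07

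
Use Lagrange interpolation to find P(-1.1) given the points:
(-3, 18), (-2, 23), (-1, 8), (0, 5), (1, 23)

Lagrange interpolation formula:
P(x) = Σ yᵢ × Lᵢ(x)
where Lᵢ(x) = Π_{j≠i} (x - xⱼ)/(xᵢ - xⱼ)

L_0(-1.1) = (-1.1 - (-2))/(-3 - (-2)) × (-1.1 - (-1))/(-3 - (-1)) × (-1.1 - 0)/(-3 - 0) × (-1.1 - 1)/(-3 - 1) = -0.008663
L_1(-1.1) = (-1.1 - (-3))/(-2 - (-3)) × (-1.1 - (-1))/(-2 - (-1)) × (-1.1 - 0)/(-2 - 0) × (-1.1 - 1)/(-2 - 1) = 0.073150
L_2(-1.1) = (-1.1 - (-3))/(-1 - (-3)) × (-1.1 - (-2))/(-1 - (-2)) × (-1.1 - 0)/(-1 - 0) × (-1.1 - 1)/(-1 - 1) = 0.987525
L_3(-1.1) = (-1.1 - (-3))/(0 - (-3)) × (-1.1 - (-2))/(0 - (-2)) × (-1.1 - (-1))/(0 - (-1)) × (-1.1 - 1)/(0 - 1) = -0.059850
L_4(-1.1) = (-1.1 - (-3))/(1 - (-3)) × (-1.1 - (-2))/(1 - (-2)) × (-1.1 - (-1))/(1 - (-1)) × (-1.1 - 0)/(1 - 0) = 0.007838

P(-1.1) = 18×L_0(-1.1) + 23×L_1(-1.1) + 8×L_2(-1.1) + 5×L_3(-1.1) + 23×L_4(-1.1)
P(-1.1) = 9.307737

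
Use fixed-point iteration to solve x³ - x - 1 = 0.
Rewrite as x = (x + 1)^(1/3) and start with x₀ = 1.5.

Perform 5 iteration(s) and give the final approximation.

Equation: x³ - x - 1 = 0
Fixed-point form: x = (x + 1)^(1/3)
x₀ = 1.5

x_1 = g(1.500000) = 1.357209
x_2 = g(1.357209) = 1.330861
x_3 = g(1.330861) = 1.325884
x_4 = g(1.325884) = 1.324939
x_5 = g(1.324939) = 1.324760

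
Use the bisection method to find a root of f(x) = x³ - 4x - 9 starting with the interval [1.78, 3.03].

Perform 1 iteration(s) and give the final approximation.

f(x) = x³ - 4x - 9
Initial interval: [1.78, 3.03]

Iteration 1:
  c_1 = (1.780000 + 3.030000)/2 = 2.405000
  f(c_1) = f(2.405000) = -4.709420
  f(a) × f(c) ≥ 0, new interval: [2.405000, 3.030000]

After 1 iteration(s), the approximation is c_1 = 2.405000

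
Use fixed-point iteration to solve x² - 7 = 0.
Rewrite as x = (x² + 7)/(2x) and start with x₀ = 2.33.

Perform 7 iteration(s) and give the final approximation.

Equation: x² - 7 = 0
Fixed-point form: x = (x² + 7)/(2x)
x₀ = 2.33

x_1 = g(2.330000) = 2.667146
x_2 = g(2.667146) = 2.645837
x_3 = g(2.645837) = 2.645751
x_4 = g(2.645751) = 2.645751
x_5 = g(2.645751) = 2.645751
x_6 = g(2.645751) = 2.645751
x_7 = g(2.645751) = 2.645751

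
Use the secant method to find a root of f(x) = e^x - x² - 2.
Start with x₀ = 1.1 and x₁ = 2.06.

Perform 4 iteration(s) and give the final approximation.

f(x) = e^x - x² - 2
x₀ = 1.1, x₁ = 2.06

Secant formula: x_{n+1} = x_n - f(x_n)(x_n - x_{n-1})/(f(x_n) - f(x_{n-1}))

Iteration 1:
  f(1.100000) = -0.205834
  f(2.060000) = 1.602370
  x_2 = 2.060000 - 1.602370×(2.060000 - 1.100000)/(1.602370 - (-0.205834))
       = 1.209280
Iteration 2:
  f(2.060000) = 1.602370
  f(1.209280) = -0.111287
  x_3 = 1.209280 - (-0.111287)×(1.209280 - 2.060000)/(-0.111287 - 1.602370)
       = 1.264527
Iteration 3:
  f(1.209280) = -0.111287
  f(1.264527) = -0.057611
  x_4 = 1.264527 - (-0.057611)×(1.264527 - 1.209280)/(-0.057611 - (-0.111287))
       = 1.323825
Iteration 4:
  f(1.264527) = -0.057611
  f(1.323825) = 0.005254
  x_5 = 1.323825 - 0.005254×(1.323825 - 1.264527)/(0.005254 - (-0.057611))
       = 1.318869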